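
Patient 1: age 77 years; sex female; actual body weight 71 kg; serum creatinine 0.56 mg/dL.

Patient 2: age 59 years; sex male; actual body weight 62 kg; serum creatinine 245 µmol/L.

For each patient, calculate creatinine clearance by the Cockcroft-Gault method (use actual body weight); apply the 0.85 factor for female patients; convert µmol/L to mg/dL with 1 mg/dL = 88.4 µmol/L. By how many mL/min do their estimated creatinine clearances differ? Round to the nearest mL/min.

Patient 1: CrCl = (140 − 77) × 71 / (72 × 0.56) × 0.85 = 4473.0 / 40.32 × 0.85 ≈ 94.3 mL/min
Patient 2: SCr = 245 / 88.4 = 2.771 mg/dL
Patient 2: CrCl = (140 − 59) × 62 / (72 × 2.771) = 5022.0 / 199.51 ≈ 25.2 mL/min
|94.3 − 25.2| = 69.1 mL/min

69 mL/min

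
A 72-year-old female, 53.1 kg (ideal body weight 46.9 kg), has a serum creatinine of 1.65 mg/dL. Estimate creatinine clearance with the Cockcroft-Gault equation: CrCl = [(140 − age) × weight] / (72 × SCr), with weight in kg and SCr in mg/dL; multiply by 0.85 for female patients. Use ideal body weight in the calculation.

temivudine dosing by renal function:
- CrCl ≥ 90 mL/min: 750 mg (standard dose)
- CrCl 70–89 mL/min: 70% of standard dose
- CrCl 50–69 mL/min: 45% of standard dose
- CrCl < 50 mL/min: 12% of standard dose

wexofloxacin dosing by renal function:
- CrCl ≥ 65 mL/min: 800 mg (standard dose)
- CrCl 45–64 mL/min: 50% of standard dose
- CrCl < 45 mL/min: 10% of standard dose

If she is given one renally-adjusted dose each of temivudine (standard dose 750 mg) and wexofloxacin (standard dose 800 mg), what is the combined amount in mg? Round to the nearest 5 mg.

CrCl = (140 − 72) × 46.9 / (72 × 1.65) × 0.85 = 3189.2 / 118.80 × 0.85 ≈ 22.8 mL/min
CrCl ≈ 23 mL/min.
temivudine: < 50 mL/min → 12% of 750 mg = 90 mg.
wexofloxacin: < 45 mL/min → 10% of 800 mg = 80 mg.
Total = 90 + 80 = 170 mg.

170 mg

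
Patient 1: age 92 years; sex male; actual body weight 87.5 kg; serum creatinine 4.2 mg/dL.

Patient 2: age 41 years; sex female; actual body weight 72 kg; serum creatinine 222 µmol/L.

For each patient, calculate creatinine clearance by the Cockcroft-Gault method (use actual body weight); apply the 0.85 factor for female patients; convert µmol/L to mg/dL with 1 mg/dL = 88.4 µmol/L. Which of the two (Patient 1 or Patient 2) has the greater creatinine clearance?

Patient 1: CrCl = (140 − 92) × 87.5 / (72 × 4.2) = 4200.0 / 302.40 ≈ 13.9 mL/min
Patient 2: SCr = 222 / 88.4 = 2.511 mg/dL
Patient 2: CrCl = (140 − 41) × 72 / (72 × 2.511) × 0.85 = 7128.0 / 180.79 × 0.85 ≈ 33.5 mL/min
13.9 vs 33.5 mL/min → Patient 2 is higher.

Patient 2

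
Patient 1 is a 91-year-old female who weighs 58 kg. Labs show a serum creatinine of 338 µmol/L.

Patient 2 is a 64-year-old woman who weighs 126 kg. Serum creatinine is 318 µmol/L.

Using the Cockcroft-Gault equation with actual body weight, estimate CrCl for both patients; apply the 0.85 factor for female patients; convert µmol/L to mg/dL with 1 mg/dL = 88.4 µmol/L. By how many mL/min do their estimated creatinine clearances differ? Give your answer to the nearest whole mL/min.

Patient 1: SCr = 338 / 88.4 = 3.824 mg/dL
Patient 1: CrCl = (140 − 91) × 58 / (72 × 3.824) × 0.85 = 2842.0 / 275.33 × 0.85 ≈ 8.8 mL/min
Patient 2: SCr = 318 / 88.4 = 3.597 mg/dL
Patient 2: CrCl = (140 − 64) × 126 / (72 × 3.597) × 0.85 = 9576.0 / 258.98 × 0.85 ≈ 31.4 mL/min
|8.8 − 31.4| = 22.6 mL/min

23 mL/min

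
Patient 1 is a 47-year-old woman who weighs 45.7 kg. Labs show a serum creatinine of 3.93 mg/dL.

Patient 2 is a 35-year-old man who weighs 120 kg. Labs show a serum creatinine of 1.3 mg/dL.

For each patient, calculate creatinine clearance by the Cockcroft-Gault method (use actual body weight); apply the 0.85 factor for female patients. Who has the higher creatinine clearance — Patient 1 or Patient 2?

Patient 2

Patient 1: CrCl = (140 − 47) × 45.7 / (72 × 3.93) × 0.85 = 4250.1 / 282.96 × 0.85 ≈ 12.8 mL/min
Patient 2: CrCl = (140 − 35) × 120 / (72 × 1.3) = 12600.0 / 93.60 ≈ 134.6 mL/min
12.8 vs 134.6 mL/min → Patient 2 is higher.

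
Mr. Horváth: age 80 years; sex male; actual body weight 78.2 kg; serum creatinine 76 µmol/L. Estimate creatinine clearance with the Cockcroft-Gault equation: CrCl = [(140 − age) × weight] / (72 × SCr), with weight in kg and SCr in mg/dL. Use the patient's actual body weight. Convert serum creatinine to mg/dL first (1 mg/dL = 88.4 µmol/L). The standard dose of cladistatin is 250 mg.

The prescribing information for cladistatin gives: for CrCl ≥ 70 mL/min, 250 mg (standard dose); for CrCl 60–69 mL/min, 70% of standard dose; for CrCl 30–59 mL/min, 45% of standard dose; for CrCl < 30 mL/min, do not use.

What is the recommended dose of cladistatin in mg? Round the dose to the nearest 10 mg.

250 mg

SCr = 76 / 88.4 = 0.86 mg/dL
CrCl = (140 − 80) × 78.2 / (72 × 0.86) = 4692.0 / 61.92 ≈ 75.8 mL/min
CrCl ≈ 76 mL/min → bracket ≥ 70 mL/min.
100% of 250 mg = 250 mg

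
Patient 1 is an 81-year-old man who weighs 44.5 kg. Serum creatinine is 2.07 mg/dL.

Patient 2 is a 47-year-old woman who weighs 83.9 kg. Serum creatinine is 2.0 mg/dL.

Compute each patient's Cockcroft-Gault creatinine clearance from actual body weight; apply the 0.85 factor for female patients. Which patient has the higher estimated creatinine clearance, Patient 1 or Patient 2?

Patient 1: CrCl = (140 − 81) × 44.5 / (72 × 2.07) = 2625.5 / 149.04 ≈ 17.6 mL/min
Patient 2: CrCl = (140 − 47) × 83.9 / (72 × 2) × 0.85 = 7802.7 / 144.00 × 0.85 ≈ 46.1 mL/min
17.6 vs 46.1 mL/min → Patient 2 is higher.

Patient 2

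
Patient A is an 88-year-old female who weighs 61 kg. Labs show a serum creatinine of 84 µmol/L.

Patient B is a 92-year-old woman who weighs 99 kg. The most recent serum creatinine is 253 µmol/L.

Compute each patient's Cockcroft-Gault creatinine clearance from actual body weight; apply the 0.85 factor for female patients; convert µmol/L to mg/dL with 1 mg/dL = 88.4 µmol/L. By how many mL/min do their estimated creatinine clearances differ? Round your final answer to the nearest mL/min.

20 mL/min

Patient A: SCr = 84 / 88.4 = 0.95 mg/dL
Patient A: CrCl = (140 − 88) × 61 / (72 × 0.95) × 0.85 = 3172.0 / 68.40 × 0.85 ≈ 39.4 mL/min
Patient B: SCr = 253 / 88.4 = 2.862 mg/dL
Patient B: CrCl = (140 − 92) × 99 / (72 × 2.862) × 0.85 = 4752.0 / 206.06 × 0.85 ≈ 19.6 mL/min
|39.4 − 19.6| = 19.8 mL/min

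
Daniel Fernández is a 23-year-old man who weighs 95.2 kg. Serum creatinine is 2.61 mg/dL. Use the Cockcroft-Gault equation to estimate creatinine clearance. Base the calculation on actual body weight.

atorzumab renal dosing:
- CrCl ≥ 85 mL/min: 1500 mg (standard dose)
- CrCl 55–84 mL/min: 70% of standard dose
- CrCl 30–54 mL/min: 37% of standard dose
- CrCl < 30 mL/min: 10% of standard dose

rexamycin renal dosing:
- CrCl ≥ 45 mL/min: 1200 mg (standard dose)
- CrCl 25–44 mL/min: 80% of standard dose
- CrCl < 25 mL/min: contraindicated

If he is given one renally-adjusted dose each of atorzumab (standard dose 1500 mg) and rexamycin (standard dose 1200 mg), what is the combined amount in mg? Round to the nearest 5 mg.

CrCl = (140 − 23) × 95.2 / (72 × 2.61) = 11138.4 / 187.92 ≈ 59.3 mL/min
CrCl ≈ 59 mL/min.
atorzumab: 55–84 mL/min → 70% of 1500 mg = 1050 mg.
rexamycin: ≥ 45 mL/min → 100% of 1200 mg = 1200 mg.
Total = 1050 + 1200 = 2250 mg.

2250 mg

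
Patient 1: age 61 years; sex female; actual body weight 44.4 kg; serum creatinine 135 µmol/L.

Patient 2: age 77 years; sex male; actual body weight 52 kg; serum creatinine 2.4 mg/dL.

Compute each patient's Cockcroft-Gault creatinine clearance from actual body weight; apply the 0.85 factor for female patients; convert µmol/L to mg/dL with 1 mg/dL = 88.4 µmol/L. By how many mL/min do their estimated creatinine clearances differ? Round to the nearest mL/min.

8 mL/min

Patient 1: SCr = 135 / 88.4 = 1.527 mg/dL
Patient 1: CrCl = (140 − 61) × 44.4 / (72 × 1.527) × 0.85 = 3507.6 / 109.94 × 0.85 ≈ 27.1 mL/min
Patient 2: CrCl = (140 − 77) × 52 / (72 × 2.4) = 3276.0 / 172.80 ≈ 19.0 mL/min
|27.1 − 19.0| = 8.1 mL/min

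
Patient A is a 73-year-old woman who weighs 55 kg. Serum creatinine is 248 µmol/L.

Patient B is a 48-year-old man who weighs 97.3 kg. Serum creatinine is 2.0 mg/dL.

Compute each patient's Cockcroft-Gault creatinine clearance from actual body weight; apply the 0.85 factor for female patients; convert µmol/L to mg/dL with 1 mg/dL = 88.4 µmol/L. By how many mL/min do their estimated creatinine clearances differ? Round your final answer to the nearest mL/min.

Patient A: SCr = 248 / 88.4 = 2.805 mg/dL
Patient A: CrCl = (140 − 73) × 55 / (72 × 2.805) × 0.85 = 3685.0 / 201.96 × 0.85 ≈ 15.5 mL/min
Patient B: CrCl = (140 − 48) × 97.3 / (72 × 2) = 8951.6 / 144.00 ≈ 62.2 mL/min
|15.5 − 62.2| = 46.7 mL/min

47 mL/min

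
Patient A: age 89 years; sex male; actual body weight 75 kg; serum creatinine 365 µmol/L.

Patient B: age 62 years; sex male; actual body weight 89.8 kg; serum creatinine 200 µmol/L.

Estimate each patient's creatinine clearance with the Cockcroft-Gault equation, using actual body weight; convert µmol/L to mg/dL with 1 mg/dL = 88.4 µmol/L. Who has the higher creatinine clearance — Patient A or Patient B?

Patient B

Patient A: SCr = 365 / 88.4 = 4.129 mg/dL
Patient A: CrCl = (140 − 89) × 75 / (72 × 4.129) = 3825.0 / 297.29 ≈ 12.9 mL/min
Patient B: SCr = 200 / 88.4 = 2.262 mg/dL
Patient B: CrCl = (140 − 62) × 89.8 / (72 × 2.262) = 7004.4 / 162.86 ≈ 43.0 mL/min
12.9 vs 43.0 mL/min → Patient B is higher.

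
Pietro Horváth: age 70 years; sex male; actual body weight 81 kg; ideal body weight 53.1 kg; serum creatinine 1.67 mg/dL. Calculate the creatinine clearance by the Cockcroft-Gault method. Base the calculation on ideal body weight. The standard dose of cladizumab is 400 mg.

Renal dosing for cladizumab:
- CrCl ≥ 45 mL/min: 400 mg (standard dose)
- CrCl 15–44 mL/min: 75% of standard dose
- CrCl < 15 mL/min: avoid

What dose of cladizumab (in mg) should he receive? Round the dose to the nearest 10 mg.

300 mg

CrCl = (140 − 70) × 53.1 / (72 × 1.67) = 3717.0 / 120.24 ≈ 30.9 mL/min
CrCl ≈ 31 mL/min → bracket 15–44 mL/min.
75% of 400 mg = 300 mg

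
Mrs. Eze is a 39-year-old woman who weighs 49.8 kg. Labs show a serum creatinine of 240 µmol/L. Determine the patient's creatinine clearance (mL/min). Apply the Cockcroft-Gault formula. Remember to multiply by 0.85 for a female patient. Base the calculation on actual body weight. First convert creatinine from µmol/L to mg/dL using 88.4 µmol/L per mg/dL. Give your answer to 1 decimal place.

21.9 mL/min

SCr = 240 / 88.4 = 2.715 mg/dL
CrCl = (140 − 39) × 49.8 / (72 × 2.715) × 0.85 = 5029.8 / 195.48 × 0.85 ≈ 21.9 mL/min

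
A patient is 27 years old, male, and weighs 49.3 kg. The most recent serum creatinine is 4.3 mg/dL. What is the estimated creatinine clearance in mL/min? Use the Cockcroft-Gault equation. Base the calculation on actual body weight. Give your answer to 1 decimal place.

18.0 mL/min

CrCl = (140 − 27) × 49.3 / (72 × 4.3) = 5570.9 / 309.60 ≈ 18.0 mL/min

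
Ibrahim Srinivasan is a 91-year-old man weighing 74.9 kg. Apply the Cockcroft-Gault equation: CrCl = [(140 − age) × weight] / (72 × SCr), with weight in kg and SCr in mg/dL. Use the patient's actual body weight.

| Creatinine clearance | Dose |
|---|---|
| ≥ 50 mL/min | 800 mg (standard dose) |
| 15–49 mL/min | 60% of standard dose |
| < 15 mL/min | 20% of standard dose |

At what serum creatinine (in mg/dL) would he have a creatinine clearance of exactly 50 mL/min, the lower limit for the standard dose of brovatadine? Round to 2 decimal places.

1.02 mg/dL

Standard dose requires CrCl ≥ 50 mL/min.
Set (140 − 91) × 74.9 / (72 × SCr) = 50
SCr = (140 − 91) × 74.9 / (72 × 50) = 1.019 mg/dL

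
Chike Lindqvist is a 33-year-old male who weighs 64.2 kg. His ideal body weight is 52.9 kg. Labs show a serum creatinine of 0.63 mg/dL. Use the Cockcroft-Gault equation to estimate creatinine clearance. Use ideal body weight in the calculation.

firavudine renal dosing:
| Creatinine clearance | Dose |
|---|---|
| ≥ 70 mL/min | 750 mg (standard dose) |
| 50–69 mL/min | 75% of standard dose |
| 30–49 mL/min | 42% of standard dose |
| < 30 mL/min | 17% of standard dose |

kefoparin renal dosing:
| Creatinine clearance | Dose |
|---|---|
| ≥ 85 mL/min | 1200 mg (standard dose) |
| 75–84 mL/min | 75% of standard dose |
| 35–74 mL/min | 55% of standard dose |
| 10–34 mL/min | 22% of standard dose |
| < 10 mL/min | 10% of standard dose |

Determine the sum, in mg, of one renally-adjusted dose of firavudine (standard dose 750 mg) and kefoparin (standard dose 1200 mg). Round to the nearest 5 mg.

1950 mg

CrCl = (140 − 33) × 52.9 / (72 × 0.63) = 5660.3 / 45.36 ≈ 124.8 mL/min
CrCl ≈ 125 mL/min.
firavudine: ≥ 70 mL/min → 100% of 750 mg = 750 mg.
kefoparin: ≥ 85 mL/min → 100% of 1200 mg = 1200 mg.
Total = 750 + 1200 = 1950 mg.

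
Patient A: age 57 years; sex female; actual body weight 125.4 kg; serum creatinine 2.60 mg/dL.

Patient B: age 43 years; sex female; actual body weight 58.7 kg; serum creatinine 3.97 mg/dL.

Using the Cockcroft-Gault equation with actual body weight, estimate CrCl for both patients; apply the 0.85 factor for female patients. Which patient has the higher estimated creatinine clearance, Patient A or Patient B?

Patient A

Patient A: CrCl = (140 − 57) × 125.4 / (72 × 2.6) × 0.85 = 10408.2 / 187.20 × 0.85 ≈ 47.3 mL/min
Patient B: CrCl = (140 − 43) × 58.7 / (72 × 3.97) × 0.85 = 5693.9 / 285.84 × 0.85 ≈ 16.9 mL/min
47.3 vs 16.9 mL/min → Patient A is higher.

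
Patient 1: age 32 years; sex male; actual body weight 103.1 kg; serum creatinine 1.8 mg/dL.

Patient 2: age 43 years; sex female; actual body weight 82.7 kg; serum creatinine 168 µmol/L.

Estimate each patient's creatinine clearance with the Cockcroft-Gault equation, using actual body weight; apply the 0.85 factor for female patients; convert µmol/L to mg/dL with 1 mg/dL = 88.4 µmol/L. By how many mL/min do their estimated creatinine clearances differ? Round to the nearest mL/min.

Patient 1: CrCl = (140 − 32) × 103.1 / (72 × 1.8) = 11134.8 / 129.60 ≈ 85.9 mL/min
Patient 2: SCr = 168 / 88.4 = 1.9 mg/dL
Patient 2: CrCl = (140 − 43) × 82.7 / (72 × 1.9) × 0.85 = 8021.9 / 136.80 × 0.85 ≈ 49.8 mL/min
|85.9 − 49.8| = 36.1 mL/min

36 mL/min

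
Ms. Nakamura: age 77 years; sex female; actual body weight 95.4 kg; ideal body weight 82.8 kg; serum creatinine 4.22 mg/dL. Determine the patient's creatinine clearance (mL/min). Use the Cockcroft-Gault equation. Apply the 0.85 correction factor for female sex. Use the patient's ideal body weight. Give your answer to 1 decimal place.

14.6 mL/min

CrCl = (140 − 77) × 82.8 / (72 × 4.22) × 0.85 = 5216.4 / 303.84 × 0.85 ≈ 14.6 mL/min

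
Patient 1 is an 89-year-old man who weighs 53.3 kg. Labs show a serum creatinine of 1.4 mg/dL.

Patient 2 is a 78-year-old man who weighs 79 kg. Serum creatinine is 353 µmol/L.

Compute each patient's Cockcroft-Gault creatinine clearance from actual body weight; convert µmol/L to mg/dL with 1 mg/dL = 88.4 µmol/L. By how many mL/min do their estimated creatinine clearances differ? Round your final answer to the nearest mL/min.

Patient 1: CrCl = (140 − 89) × 53.3 / (72 × 1.4) = 2718.3 / 100.80 ≈ 27.0 mL/min
Patient 2: SCr = 353 / 88.4 = 3.993 mg/dL
Patient 2: CrCl = (140 − 78) × 79 / (72 × 3.993) = 4898.0 / 287.50 ≈ 17.0 mL/min
|27.0 − 17.0| = 10.0 mL/min

10 mL/min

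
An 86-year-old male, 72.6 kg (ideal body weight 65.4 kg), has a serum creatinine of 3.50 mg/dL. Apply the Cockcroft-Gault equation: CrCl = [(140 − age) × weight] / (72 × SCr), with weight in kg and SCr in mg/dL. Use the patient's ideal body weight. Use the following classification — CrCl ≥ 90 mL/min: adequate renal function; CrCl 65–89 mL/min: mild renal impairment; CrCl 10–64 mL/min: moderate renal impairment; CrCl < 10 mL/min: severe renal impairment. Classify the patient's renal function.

CrCl = (140 − 86) × 65.4 / (72 × 3.5) = 3531.6 / 252.00 ≈ 14.0 mL/min
14 mL/min falls in the 'moderate renal impairment' range.

moderate renal impairment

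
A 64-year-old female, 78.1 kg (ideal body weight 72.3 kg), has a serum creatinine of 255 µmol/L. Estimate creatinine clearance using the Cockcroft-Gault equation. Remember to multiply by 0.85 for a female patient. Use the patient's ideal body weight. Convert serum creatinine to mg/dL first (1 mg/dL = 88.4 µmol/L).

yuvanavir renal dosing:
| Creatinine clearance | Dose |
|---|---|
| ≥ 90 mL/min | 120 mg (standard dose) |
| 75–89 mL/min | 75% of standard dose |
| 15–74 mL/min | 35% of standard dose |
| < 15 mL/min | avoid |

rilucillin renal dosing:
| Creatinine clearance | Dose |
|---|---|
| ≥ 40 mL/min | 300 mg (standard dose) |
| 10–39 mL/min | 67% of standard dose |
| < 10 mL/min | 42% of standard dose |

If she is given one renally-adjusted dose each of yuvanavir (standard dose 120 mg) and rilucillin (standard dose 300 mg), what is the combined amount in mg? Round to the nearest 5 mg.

245 mg

SCr = 255 / 88.4 = 2.885 mg/dL
CrCl = (140 − 64) × 72.3 / (72 × 2.885) × 0.85 = 5494.8 / 207.72 × 0.85 ≈ 22.5 mL/min
CrCl ≈ 22 mL/min.
yuvanavir: 15–74 mL/min → 35% of 120 mg = 42 mg.
rilucillin: 10–39 mL/min → 67% of 300 mg = 201 mg.
Total = 42 + 201 = 243 mg.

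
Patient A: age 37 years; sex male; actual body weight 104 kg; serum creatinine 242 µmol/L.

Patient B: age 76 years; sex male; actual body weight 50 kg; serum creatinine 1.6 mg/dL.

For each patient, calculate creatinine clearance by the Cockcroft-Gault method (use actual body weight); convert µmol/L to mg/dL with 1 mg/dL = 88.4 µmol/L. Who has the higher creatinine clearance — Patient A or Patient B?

Patient A

Patient A: SCr = 242 / 88.4 = 2.738 mg/dL
Patient A: CrCl = (140 − 37) × 104 / (72 × 2.738) = 10712.0 / 197.14 ≈ 54.3 mL/min
Patient B: CrCl = (140 − 76) × 50 / (72 × 1.6) = 3200.0 / 115.20 ≈ 27.8 mL/min
54.3 vs 27.8 mL/min → Patient A is higher.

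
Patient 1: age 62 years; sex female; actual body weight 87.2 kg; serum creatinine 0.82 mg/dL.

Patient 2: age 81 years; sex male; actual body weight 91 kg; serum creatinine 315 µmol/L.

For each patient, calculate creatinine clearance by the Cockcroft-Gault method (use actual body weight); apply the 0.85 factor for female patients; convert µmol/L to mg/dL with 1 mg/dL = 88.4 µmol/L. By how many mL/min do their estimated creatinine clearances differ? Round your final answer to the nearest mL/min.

77 mL/min

Patient 1: CrCl = (140 − 62) × 87.2 / (72 × 0.82) × 0.85 = 6801.6 / 59.04 × 0.85 ≈ 97.9 mL/min
Patient 2: SCr = 315 / 88.4 = 3.563 mg/dL
Patient 2: CrCl = (140 − 81) × 91 / (72 × 3.563) = 5369.0 / 256.54 ≈ 20.9 mL/min
|97.9 − 20.9| = 77.0 mL/min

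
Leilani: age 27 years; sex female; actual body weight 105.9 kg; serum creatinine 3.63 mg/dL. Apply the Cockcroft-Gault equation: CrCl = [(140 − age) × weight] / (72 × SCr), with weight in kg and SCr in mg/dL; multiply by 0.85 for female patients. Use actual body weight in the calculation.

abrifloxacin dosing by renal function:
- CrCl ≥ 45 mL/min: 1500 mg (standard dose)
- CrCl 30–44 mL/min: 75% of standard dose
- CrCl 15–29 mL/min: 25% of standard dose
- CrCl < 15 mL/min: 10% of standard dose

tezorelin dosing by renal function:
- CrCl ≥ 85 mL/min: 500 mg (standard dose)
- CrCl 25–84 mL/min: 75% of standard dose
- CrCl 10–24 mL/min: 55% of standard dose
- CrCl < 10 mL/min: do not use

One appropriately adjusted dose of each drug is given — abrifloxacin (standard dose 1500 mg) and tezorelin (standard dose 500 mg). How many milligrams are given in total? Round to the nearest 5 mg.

CrCl = (140 − 27) × 105.9 / (72 × 3.63) × 0.85 = 11966.7 / 261.36 × 0.85 ≈ 38.9 mL/min
CrCl ≈ 39 mL/min.
abrifloxacin: 30–44 mL/min → 75% of 1500 mg = 1125 mg.
tezorelin: 25–84 mL/min → 75% of 500 mg = 375 mg.
Total = 1125 + 375 = 1500 mg.

1500 mg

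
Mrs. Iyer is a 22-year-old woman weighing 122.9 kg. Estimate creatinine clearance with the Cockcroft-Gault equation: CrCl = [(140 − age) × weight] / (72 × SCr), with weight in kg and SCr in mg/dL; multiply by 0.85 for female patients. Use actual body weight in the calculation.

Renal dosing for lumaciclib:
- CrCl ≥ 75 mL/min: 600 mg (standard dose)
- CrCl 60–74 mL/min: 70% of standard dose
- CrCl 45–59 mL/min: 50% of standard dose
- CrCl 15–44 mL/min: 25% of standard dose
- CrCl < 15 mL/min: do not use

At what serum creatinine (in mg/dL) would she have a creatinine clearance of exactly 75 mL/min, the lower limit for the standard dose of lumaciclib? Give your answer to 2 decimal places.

2.28 mg/dL

Standard dose requires CrCl ≥ 75 mL/min.
Set (140 − 22) × 122.9 × 0.85 / (72 × SCr) = 75
SCr = (140 − 22) × 122.9 × 0.85 / (72 × 75) = 2.283 mg/dL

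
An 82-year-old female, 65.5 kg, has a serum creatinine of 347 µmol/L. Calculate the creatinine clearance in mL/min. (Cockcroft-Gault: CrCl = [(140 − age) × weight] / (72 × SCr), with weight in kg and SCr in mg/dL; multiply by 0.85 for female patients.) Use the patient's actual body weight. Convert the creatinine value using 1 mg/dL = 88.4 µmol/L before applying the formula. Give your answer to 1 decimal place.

SCr = 347 / 88.4 = 3.925 mg/dL
CrCl = (140 − 82) × 65.5 / (72 × 3.925) × 0.85 = 3799.0 / 282.60 × 0.85 ≈ 11.4 mL/min

11.4 mL/min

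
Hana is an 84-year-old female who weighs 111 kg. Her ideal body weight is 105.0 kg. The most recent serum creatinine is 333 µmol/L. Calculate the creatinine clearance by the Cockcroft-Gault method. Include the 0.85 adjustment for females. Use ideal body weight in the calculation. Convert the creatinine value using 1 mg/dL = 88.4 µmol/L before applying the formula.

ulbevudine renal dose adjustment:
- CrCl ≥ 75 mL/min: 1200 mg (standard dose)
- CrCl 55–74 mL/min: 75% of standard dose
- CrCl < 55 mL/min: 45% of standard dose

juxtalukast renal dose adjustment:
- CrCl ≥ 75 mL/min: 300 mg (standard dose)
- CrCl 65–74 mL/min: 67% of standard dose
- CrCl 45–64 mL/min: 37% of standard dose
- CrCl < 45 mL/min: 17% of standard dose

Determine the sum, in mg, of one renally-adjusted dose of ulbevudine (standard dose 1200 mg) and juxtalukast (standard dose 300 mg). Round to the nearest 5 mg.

SCr = 333 / 88.4 = 3.767 mg/dL
CrCl = (140 − 84) × 105 / (72 × 3.767) × 0.85 = 5880.0 / 271.22 × 0.85 ≈ 18.4 mL/min
CrCl ≈ 18 mL/min.
ulbevudine: < 55 mL/min → 45% of 1200 mg = 540 mg.
juxtalukast: < 45 mL/min → 17% of 300 mg = 51 mg.
Total = 540 + 51 = 591 mg.

590 mg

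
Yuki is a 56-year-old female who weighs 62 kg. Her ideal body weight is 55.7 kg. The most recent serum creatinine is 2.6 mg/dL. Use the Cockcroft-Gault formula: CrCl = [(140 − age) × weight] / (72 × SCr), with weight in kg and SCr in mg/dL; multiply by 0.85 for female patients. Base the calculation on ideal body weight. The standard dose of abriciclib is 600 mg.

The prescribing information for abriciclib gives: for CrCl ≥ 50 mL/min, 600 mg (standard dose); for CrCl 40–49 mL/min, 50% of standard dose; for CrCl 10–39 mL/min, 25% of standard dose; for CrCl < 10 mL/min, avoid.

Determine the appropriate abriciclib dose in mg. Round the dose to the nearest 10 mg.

CrCl = (140 − 56) × 55.7 / (72 × 2.6) × 0.85 = 4678.8 / 187.20 × 0.85 ≈ 21.2 mL/min
CrCl ≈ 21 mL/min → bracket 10–39 mL/min.
25% of 600 mg = 150 mg

150 mg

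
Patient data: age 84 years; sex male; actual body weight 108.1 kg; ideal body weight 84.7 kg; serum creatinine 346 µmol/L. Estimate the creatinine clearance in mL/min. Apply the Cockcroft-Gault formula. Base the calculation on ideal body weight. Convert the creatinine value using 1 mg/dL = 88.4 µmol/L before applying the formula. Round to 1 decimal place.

SCr = 346 / 88.4 = 3.914 mg/dL
CrCl = (140 − 84) × 84.7 / (72 × 3.914) = 4743.2 / 281.81 ≈ 16.8 mL/min

16.8 mL/min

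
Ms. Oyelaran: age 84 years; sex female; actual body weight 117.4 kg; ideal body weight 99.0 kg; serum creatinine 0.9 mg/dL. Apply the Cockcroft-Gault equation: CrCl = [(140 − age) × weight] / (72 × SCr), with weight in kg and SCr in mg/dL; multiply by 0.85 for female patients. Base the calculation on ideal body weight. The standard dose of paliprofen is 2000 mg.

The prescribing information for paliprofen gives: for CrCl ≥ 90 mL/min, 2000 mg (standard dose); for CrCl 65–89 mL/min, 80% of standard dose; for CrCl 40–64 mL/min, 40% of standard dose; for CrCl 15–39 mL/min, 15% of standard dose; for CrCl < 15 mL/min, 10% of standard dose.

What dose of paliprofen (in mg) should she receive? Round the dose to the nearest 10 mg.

1600 mg

CrCl = (140 − 84) × 99 / (72 × 0.9) × 0.85 = 5544.0 / 64.80 × 0.85 ≈ 72.7 mL/min
CrCl ≈ 73 mL/min → bracket 65–89 mL/min.
80% of 2000 mg = 1600 mg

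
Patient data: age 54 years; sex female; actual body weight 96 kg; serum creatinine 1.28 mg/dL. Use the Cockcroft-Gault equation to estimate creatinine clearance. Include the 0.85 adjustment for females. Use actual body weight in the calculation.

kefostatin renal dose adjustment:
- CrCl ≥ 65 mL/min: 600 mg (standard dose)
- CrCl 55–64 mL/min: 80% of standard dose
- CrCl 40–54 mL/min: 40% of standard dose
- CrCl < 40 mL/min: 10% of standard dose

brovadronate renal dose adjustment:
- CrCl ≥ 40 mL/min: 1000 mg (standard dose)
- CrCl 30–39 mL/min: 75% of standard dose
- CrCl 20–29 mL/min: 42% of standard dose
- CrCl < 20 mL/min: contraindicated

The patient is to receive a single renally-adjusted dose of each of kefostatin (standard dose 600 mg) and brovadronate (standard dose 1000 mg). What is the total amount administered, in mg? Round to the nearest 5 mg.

CrCl = (140 − 54) × 96 / (72 × 1.28) × 0.85 = 8256.0 / 92.16 × 0.85 ≈ 76.1 mL/min
CrCl ≈ 76 mL/min.
kefostatin: ≥ 65 mL/min → 100% of 600 mg = 600 mg.
brovadronate: ≥ 40 mL/min → 100% of 1000 mg = 1000 mg.
Total = 600 + 1000 = 1600 mg.

1600 mg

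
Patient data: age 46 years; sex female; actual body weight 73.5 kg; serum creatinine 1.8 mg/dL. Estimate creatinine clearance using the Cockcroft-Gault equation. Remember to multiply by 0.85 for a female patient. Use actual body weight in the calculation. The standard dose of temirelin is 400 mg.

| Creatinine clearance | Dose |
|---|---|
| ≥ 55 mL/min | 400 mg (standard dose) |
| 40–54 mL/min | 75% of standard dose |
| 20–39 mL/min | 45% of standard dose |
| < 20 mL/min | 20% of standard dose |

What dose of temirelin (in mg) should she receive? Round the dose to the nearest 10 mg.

300 mg

CrCl = (140 − 46) × 73.5 / (72 × 1.8) × 0.85 = 6909.0 / 129.60 × 0.85 ≈ 45.3 mL/min
CrCl ≈ 45 mL/min → bracket 40–54 mL/min.
75% of 400 mg = 300 mg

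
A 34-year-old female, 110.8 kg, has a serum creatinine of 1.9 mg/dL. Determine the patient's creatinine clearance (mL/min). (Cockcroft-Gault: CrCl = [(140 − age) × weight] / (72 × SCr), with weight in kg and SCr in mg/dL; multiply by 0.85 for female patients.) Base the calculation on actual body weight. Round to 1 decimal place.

CrCl = (140 − 34) × 110.8 / (72 × 1.9) × 0.85 = 11744.8 / 136.80 × 0.85 ≈ 73.0 mL/min

73.0 mL/min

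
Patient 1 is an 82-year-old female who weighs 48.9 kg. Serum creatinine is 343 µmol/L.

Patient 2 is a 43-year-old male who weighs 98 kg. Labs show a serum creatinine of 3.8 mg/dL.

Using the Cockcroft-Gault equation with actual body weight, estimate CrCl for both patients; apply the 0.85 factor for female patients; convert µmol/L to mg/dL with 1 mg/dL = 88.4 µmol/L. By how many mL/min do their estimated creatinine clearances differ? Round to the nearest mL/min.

Patient 1: SCr = 343 / 88.4 = 3.88 mg/dL
Patient 1: CrCl = (140 − 82) × 48.9 / (72 × 3.88) × 0.85 = 2836.2 / 279.36 × 0.85 ≈ 8.6 mL/min
Patient 2: CrCl = (140 − 43) × 98 / (72 × 3.8) = 9506.0 / 273.60 ≈ 34.7 mL/min
|8.6 − 34.7| = 26.1 mL/min

26 mL/min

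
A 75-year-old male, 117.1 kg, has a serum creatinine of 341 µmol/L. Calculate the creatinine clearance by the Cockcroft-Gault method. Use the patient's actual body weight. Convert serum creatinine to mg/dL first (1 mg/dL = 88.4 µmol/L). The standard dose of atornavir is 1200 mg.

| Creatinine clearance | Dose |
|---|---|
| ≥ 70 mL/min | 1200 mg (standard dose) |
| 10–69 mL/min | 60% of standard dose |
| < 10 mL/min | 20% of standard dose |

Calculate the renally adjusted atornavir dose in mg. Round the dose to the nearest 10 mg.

SCr = 341 / 88.4 = 3.857 mg/dL
CrCl = (140 − 75) × 117.1 / (72 × 3.857) = 7611.5 / 277.70 ≈ 27.4 mL/min
CrCl ≈ 27 mL/min → bracket 10–69 mL/min.
60% of 1200 mg = 720 mg

720 mg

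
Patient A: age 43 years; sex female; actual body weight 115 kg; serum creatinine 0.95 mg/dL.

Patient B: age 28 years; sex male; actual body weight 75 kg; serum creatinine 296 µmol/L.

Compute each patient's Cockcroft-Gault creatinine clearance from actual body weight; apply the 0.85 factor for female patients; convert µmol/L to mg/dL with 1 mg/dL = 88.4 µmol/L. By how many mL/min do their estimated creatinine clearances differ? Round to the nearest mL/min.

Patient A: CrCl = (140 − 43) × 115 / (72 × 0.95) × 0.85 = 11155.0 / 68.40 × 0.85 ≈ 138.6 mL/min
Patient B: SCr = 296 / 88.4 = 3.348 mg/dL
Patient B: CrCl = (140 − 28) × 75 / (72 × 3.348) = 8400.0 / 241.06 ≈ 34.8 mL/min
|138.6 − 34.8| = 103.8 mL/min

104 mL/min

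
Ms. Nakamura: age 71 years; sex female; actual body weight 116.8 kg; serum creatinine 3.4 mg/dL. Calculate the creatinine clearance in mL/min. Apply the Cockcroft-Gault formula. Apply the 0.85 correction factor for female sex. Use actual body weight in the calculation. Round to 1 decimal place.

28.0 mL/min

CrCl = (140 − 71) × 116.8 / (72 × 3.4) × 0.85 = 8059.2 / 244.80 × 0.85 ≈ 28.0 mL/min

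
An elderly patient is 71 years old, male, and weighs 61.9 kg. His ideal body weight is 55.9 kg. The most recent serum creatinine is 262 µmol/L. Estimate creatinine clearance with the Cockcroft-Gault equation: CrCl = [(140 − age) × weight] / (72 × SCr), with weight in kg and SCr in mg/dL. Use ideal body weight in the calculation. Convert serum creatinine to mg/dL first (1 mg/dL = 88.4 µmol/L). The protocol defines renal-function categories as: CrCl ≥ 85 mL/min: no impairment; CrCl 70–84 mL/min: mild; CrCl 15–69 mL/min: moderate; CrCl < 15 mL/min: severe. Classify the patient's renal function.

moderate

SCr = 262 / 88.4 = 2.964 mg/dL
CrCl = (140 − 71) × 55.9 / (72 × 2.964) = 3857.1 / 213.41 ≈ 18.1 mL/min
18 mL/min falls in the 'moderate' range.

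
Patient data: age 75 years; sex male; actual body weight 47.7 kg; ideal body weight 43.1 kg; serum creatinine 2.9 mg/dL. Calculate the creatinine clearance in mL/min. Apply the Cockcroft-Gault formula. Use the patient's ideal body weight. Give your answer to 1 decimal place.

CrCl = (140 − 75) × 43.1 / (72 × 2.9) = 2801.5 / 208.80 ≈ 13.4 mL/min

13.4 mL/min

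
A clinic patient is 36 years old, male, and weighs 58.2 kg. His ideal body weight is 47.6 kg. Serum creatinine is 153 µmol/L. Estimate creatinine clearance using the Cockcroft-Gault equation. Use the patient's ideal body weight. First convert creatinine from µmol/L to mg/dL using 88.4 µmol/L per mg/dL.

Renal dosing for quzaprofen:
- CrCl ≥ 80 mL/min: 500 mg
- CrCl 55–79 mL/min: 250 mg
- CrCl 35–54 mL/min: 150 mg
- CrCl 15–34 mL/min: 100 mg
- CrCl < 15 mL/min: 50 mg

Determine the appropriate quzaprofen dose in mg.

SCr = 153 / 88.4 = 1.731 mg/dL
CrCl = (140 − 36) × 47.6 / (72 × 1.731) = 4950.4 / 124.63 ≈ 39.7 mL/min
CrCl ≈ 40 mL/min → bracket 35–54 mL/min.
Dose for this bracket: 150 mg.

150 mg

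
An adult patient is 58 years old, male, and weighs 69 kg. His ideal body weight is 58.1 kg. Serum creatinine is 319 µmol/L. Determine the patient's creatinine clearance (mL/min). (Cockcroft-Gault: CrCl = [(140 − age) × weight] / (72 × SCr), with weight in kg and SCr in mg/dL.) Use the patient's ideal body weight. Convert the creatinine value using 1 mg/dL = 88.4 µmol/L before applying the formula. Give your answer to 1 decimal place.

18.3 mL/min

SCr = 319 / 88.4 = 3.609 mg/dL
CrCl = (140 − 58) × 58.1 / (72 × 3.609) = 4764.2 / 259.85 ≈ 18.3 mL/min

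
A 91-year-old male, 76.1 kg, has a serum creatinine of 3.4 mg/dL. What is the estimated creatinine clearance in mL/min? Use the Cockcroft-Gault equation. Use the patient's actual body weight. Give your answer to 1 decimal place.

15.2 mL/min

CrCl = (140 − 91) × 76.1 / (72 × 3.4) = 3728.9 / 244.80 ≈ 15.2 mL/min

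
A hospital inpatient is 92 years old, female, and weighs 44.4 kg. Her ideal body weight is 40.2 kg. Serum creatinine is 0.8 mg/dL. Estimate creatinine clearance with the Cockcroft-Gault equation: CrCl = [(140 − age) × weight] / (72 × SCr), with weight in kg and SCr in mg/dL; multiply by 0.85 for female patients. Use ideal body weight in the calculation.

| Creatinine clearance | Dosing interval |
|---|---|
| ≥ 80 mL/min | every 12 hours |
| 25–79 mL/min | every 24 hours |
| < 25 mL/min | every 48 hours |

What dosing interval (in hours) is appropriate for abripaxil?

every 24 hours

CrCl = (140 − 92) × 40.2 / (72 × 0.8) × 0.85 = 1929.6 / 57.60 × 0.85 ≈ 28.5 mL/min
CrCl ≈ 28 mL/min → bracket 25–79 mL/min → every 24 hours.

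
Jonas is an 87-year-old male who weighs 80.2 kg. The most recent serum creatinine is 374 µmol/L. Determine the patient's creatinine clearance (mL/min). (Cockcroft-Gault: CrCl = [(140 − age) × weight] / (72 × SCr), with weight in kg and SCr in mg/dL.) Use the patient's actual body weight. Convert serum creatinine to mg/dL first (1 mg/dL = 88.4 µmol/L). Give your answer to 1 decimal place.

14.0 mL/min

SCr = 374 / 88.4 = 4.231 mg/dL
CrCl = (140 − 87) × 80.2 / (72 × 4.231) = 4250.6 / 304.63 ≈ 14.0 mL/min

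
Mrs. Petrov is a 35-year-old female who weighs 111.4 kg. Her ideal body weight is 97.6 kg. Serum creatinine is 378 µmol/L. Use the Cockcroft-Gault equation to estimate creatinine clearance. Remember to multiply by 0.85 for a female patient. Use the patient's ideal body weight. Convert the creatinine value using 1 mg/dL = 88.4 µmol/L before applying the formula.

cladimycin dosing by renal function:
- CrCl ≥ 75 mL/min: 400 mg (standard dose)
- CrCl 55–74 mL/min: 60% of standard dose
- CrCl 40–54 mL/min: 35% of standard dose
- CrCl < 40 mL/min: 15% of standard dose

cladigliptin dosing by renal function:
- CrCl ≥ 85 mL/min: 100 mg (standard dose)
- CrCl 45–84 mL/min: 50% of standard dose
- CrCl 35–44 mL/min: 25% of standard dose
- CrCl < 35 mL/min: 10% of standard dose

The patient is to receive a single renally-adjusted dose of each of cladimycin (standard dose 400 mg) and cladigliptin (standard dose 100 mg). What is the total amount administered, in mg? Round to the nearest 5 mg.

SCr = 378 / 88.4 = 4.276 mg/dL
CrCl = (140 − 35) × 97.6 / (72 × 4.276) × 0.85 = 10248.0 / 307.87 × 0.85 ≈ 28.3 mL/min
CrCl ≈ 28 mL/min.
cladimycin: < 40 mL/min → 15% of 400 mg = 60 mg.
cladigliptin: < 35 mL/min → 10% of 100 mg = 10 mg.
Total = 60 + 10 = 70 mg.

70 mg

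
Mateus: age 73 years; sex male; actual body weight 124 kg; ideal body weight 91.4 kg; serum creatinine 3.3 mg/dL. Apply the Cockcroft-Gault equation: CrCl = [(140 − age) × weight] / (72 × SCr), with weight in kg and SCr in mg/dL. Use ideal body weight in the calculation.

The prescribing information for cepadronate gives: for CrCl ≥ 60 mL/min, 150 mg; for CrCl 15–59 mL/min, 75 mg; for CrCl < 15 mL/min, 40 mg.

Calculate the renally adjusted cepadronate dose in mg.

75 mg

CrCl = (140 − 73) × 91.4 / (72 × 3.3) = 6123.8 / 237.60 ≈ 25.8 mL/min
CrCl ≈ 26 mL/min → bracket 15–59 mL/min.
Dose for this bracket: 75 mg.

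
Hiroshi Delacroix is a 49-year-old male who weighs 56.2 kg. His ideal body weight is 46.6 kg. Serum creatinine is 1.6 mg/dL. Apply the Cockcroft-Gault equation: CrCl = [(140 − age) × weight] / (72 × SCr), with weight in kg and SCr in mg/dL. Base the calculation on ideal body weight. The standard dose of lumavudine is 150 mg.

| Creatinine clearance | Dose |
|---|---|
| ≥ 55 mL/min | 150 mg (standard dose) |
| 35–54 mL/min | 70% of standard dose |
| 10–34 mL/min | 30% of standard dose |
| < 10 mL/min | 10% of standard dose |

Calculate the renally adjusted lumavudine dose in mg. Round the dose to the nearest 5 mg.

105 mg

CrCl = (140 − 49) × 46.6 / (72 × 1.6) = 4240.6 / 115.20 ≈ 36.8 mL/min
CrCl ≈ 37 mL/min → bracket 35–54 mL/min.
70% of 150 mg = 105 mg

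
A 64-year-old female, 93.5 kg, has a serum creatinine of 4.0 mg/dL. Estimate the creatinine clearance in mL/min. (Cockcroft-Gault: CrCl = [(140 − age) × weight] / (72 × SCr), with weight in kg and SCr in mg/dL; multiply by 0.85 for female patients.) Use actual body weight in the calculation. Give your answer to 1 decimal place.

CrCl = (140 − 64) × 93.5 / (72 × 4) × 0.85 = 7106.0 / 288.00 × 0.85 ≈ 21.0 mL/min

21.0 mL/min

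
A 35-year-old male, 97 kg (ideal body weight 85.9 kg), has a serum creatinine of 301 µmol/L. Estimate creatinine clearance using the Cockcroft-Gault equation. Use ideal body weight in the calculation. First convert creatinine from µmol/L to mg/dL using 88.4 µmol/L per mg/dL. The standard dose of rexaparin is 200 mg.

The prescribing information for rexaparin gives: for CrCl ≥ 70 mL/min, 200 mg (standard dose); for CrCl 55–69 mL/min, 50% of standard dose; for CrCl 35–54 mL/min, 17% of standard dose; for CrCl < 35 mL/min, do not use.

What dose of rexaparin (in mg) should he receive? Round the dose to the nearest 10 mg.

SCr = 301 / 88.4 = 3.405 mg/dL
CrCl = (140 − 35) × 85.9 / (72 × 3.405) = 9019.5 / 245.16 ≈ 36.8 mL/min
CrCl ≈ 37 mL/min → bracket 35–54 mL/min.
17% of 200 mg = 34 mg → 30 mg

30 mg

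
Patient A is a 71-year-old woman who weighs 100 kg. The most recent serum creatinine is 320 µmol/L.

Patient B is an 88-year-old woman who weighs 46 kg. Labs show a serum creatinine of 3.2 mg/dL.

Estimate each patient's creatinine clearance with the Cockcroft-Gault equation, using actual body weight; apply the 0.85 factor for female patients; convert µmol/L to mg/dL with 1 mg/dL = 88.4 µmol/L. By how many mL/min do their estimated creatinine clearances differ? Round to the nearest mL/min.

Patient A: SCr = 320 / 88.4 = 3.62 mg/dL
Patient A: CrCl = (140 − 71) × 100 / (72 × 3.62) × 0.85 = 6900.0 / 260.64 × 0.85 ≈ 22.5 mL/min
Patient B: CrCl = (140 − 88) × 46 / (72 × 3.2) × 0.85 = 2392.0 / 230.40 × 0.85 ≈ 8.8 mL/min
|22.5 − 8.8| = 13.7 mL/min

14 mL/min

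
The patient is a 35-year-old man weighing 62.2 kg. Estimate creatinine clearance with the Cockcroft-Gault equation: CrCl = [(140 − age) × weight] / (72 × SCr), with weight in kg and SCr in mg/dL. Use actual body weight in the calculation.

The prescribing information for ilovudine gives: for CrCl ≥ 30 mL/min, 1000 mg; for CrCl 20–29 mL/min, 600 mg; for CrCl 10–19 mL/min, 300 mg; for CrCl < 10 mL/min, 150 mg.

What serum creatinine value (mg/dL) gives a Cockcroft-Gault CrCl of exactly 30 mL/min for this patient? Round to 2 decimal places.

3.02 mg/dL

Standard dose requires CrCl ≥ 30 mL/min.
Set (140 − 35) × 62.2 / (72 × SCr) = 30
SCr = (140 − 35) × 62.2 / (72 × 30) = 3.024 mg/dL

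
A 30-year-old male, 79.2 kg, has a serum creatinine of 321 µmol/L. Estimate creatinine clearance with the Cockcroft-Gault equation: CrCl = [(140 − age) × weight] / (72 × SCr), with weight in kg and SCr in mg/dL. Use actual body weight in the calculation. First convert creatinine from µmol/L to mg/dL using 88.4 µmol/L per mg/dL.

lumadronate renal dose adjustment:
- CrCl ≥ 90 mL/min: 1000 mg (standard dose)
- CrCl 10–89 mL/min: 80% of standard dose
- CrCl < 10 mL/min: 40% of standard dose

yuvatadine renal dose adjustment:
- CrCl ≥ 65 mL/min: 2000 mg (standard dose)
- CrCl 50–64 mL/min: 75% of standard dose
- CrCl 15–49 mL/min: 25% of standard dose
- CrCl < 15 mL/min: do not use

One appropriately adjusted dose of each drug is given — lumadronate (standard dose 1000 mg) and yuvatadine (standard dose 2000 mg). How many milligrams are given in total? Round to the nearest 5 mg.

SCr = 321 / 88.4 = 3.631 mg/dL
CrCl = (140 − 30) × 79.2 / (72 × 3.631) = 8712.0 / 261.43 ≈ 33.3 mL/min
CrCl ≈ 33 mL/min.
lumadronate: 10–89 mL/min → 80% of 1000 mg = 800 mg.
yuvatadine: 15–49 mL/min → 25% of 2000 mg = 500 mg.
Total = 800 + 500 = 1300 mg.

1300 mg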